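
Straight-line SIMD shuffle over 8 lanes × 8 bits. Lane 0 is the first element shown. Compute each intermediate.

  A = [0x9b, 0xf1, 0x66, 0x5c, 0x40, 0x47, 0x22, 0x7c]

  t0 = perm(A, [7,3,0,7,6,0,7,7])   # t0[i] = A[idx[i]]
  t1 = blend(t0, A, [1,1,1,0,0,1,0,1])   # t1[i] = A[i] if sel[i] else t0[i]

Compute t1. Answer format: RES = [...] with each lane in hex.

t0 = [0x7c, 0x5c, 0x9b, 0x7c, 0x22, 0x9b, 0x7c, 0x7c]
t1 = [0x9b, 0xf1, 0x66, 0x7c, 0x22, 0x47, 0x7c, 0x7c]

RES = [ 0x9b  0xf1  0x66  0x7c  0x22  0x47  0x7c  0x7c ]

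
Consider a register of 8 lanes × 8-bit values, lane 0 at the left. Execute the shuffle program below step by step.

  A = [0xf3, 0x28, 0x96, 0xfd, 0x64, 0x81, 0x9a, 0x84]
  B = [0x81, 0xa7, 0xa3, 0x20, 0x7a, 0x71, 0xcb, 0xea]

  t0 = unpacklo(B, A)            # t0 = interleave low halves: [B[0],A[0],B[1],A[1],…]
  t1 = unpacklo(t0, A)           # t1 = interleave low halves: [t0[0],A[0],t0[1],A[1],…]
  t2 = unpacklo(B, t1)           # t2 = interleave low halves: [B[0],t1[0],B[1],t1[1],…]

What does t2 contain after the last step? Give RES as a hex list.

RES = [0x81, 0x81, 0xa7, 0xf3, 0xa3, 0xf3, 0x20, 0x28]

t0 = [0x81, 0xf3, 0xa7, 0x28, 0xa3, 0x96, 0x20, 0xfd]
t1 = [0x81, 0xf3, 0xf3, 0x28, 0xa7, 0x96, 0x28, 0xfd]
t2 = [0x81, 0x81, 0xa7, 0xf3, 0xa3, 0xf3, 0x20, 0x28]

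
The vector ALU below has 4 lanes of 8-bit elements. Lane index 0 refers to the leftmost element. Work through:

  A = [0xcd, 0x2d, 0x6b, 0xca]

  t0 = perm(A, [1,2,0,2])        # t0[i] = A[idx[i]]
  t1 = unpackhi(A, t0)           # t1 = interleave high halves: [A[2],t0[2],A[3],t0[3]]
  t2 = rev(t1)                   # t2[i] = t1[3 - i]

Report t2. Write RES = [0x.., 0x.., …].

RES = [ 0x6b  0xca  0xcd  0x6b ]

t0 = [0x2d, 0x6b, 0xcd, 0x6b]
t1 = [0x6b, 0xcd, 0xca, 0x6b]
t2 = [0x6b, 0xca, 0xcd, 0x6b]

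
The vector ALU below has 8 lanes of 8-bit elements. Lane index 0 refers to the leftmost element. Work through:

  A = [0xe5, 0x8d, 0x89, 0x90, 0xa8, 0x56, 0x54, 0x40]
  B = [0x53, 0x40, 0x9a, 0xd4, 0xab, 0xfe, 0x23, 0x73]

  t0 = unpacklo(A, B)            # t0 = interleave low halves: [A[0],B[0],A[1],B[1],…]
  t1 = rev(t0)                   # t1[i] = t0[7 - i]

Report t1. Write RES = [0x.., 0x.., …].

RES = [ 0xd4  0x90  0x9a  0x89  0x40  0x8d  0x53  0xe5 ]

→ t0 |e5|53|8d|40|89|9a|90|d4|
→ t1 |d4|90|9a|89|40|8d|53|e5|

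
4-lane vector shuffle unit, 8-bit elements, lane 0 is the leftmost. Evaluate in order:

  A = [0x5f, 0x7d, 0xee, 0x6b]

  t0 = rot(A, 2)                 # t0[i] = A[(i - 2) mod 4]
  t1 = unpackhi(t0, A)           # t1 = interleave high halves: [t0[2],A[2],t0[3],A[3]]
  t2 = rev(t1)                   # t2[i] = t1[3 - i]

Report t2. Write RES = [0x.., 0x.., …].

RES = [0x6b, 0x7d, 0xee, 0x5f]

→ t0 |ee|6b|5f|7d|
→ t1 |5f|ee|7d|6b|
→ t2 |6b|7d|ee|5f|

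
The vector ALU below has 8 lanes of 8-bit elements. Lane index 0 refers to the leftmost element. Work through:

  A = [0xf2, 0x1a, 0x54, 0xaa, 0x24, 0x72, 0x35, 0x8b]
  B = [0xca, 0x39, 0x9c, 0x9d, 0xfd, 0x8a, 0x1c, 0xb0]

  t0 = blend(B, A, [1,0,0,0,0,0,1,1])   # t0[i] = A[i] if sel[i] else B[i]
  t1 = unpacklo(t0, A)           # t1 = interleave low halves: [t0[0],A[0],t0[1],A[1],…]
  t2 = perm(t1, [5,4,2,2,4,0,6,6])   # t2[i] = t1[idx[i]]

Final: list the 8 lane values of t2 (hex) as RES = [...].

RES = [0x54, 0x9c, 0x39, 0x39, 0x9c, 0xf2, 0x9d, 0x9d]

  t0: f2 39 9c 9d fd 8a 35 8b
  t1: f2 f2 39 1a 9c 54 9d aa
  t2: 54 9c 39 39 9c f2 9d 9d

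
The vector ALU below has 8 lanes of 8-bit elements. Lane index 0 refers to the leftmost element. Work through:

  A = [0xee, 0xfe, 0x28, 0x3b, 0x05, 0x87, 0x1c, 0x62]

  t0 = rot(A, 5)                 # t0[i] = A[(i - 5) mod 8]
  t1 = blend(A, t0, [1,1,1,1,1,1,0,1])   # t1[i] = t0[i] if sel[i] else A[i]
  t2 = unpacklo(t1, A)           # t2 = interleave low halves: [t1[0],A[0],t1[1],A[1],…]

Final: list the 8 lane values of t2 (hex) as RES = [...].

→ t0 |3b|05|87|1c|62|ee|fe|28|
→ t1 |3b|05|87|1c|62|ee|1c|28|
→ t2 |3b|ee|05|fe|87|28|1c|3b|

RES = [0x3b, 0xee, 0x05, 0xfe, 0x87, 0x28, 0x1c, 0x3b]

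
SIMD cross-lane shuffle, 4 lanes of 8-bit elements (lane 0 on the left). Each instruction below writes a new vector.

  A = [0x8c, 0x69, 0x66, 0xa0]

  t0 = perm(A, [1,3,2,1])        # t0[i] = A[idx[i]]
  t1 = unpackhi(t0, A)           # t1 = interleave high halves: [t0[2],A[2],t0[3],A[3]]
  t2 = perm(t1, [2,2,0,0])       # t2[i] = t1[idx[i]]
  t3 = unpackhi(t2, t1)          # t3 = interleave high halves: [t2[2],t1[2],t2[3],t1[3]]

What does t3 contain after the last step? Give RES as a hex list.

  t0: 69 a0 66 69
  t1: 66 66 69 a0
  t2: 69 69 66 66
  t3: 66 69 66 a0

RES = [ 0x66  0x69  0x66  0xa0 ]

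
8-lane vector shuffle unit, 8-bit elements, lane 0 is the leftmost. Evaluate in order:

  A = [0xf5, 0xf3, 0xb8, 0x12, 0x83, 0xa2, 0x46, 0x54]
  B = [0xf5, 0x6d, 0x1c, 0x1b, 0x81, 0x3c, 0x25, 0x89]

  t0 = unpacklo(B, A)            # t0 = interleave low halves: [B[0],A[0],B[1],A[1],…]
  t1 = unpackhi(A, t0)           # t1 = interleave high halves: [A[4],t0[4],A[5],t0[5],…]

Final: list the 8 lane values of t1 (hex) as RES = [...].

→ t0 |f5|f5|6d|f3|1c|b8|1b|12|
→ t1 |83|1c|a2|b8|46|1b|54|12|

RES = [ 0x83  0x1c  0xa2  0xb8  0x46  0x1b  0x54  0x12 ]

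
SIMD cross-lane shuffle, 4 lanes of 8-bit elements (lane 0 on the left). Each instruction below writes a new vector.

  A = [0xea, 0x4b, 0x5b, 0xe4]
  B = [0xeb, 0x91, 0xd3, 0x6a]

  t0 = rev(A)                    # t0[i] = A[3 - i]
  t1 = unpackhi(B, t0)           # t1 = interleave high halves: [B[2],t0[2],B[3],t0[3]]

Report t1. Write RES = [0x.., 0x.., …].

→ t0 |e4|5b|4b|ea|
→ t1 |d3|4b|6a|ea|

RES = [0xd3, 0x4b, 0x6a, 0xea]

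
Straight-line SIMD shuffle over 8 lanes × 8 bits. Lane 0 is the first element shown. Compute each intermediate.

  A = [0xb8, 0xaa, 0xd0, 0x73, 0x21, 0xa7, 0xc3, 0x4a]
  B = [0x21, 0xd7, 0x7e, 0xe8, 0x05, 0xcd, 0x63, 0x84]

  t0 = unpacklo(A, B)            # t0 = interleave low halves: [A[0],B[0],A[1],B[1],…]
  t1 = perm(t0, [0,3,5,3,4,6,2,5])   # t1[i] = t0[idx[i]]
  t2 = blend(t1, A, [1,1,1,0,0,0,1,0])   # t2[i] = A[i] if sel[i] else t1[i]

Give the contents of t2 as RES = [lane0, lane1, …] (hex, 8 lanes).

RES = [ 0xb8  0xaa  0xd0  0xd7  0xd0  0x73  0xc3  0x7e ]

  t0: b8 21 aa d7 d0 7e 73 e8
  t1: b8 d7 7e d7 d0 73 aa 7e
  t2: b8 aa d0 d7 d0 73 c3 7e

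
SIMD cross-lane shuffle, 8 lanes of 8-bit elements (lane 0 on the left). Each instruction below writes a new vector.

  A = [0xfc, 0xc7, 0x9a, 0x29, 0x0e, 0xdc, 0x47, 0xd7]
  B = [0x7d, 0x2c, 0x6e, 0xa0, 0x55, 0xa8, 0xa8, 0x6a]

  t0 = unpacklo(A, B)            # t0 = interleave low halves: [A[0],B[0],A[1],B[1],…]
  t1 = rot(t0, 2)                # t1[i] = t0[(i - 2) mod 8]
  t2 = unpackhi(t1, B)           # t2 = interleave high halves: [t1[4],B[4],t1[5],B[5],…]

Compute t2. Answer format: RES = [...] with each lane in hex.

RES = [ 0xc7  0x55  0x2c  0xa8  0x9a  0xa8  0x6e  0x6a ]

t0 = [0xfc, 0x7d, 0xc7, 0x2c, 0x9a, 0x6e, 0x29, 0xa0]
t1 = [0x29, 0xa0, 0xfc, 0x7d, 0xc7, 0x2c, 0x9a, 0x6e]
t2 = [0xc7, 0x55, 0x2c, 0xa8, 0x9a, 0xa8, 0x6e, 0x6a]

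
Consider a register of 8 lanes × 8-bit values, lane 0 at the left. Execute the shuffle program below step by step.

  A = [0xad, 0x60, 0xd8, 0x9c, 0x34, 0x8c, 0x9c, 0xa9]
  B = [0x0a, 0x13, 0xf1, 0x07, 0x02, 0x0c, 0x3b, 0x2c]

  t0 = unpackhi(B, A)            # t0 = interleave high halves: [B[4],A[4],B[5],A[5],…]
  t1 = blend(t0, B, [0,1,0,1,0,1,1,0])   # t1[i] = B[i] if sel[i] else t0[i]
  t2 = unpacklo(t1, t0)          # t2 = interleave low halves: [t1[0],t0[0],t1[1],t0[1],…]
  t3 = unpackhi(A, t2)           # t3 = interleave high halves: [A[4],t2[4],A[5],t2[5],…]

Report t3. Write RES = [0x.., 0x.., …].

t0 = [0x02, 0x34, 0x0c, 0x8c, 0x3b, 0x9c, 0x2c, 0xa9]
t1 = [0x02, 0x13, 0x0c, 0x07, 0x3b, 0x0c, 0x3b, 0xa9]
t2 = [0x02, 0x02, 0x13, 0x34, 0x0c, 0x0c, 0x07, 0x8c]
t3 = [0x34, 0x0c, 0x8c, 0x0c, 0x9c, 0x07, 0xa9, 0x8c]

RES = [0x34, 0x0c, 0x8c, 0x0c, 0x9c, 0x07, 0xa9, 0x8c]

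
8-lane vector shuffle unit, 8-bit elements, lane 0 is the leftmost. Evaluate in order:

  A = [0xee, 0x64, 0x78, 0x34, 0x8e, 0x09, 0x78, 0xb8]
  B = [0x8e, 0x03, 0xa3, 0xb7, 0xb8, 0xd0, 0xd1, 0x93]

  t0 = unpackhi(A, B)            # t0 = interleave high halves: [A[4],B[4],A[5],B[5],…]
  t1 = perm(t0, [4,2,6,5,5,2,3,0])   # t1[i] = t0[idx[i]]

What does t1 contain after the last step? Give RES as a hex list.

  t0: 8e b8 09 d0 78 d1 b8 93
  t1: 78 09 b8 d1 d1 09 d0 8e

RES = [0x78, 0x09, 0xb8, 0xd1, 0xd1, 0x09, 0xd0, 0x8e]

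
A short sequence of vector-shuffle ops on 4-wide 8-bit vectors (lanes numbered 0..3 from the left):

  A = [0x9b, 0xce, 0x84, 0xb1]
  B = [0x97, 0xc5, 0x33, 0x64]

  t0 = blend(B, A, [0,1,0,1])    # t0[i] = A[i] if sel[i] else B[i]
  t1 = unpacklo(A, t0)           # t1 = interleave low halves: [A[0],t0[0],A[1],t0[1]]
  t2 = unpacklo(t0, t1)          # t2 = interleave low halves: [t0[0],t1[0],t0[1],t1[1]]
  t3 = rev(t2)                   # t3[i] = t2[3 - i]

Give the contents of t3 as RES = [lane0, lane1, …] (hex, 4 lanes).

RES = [0x97, 0xce, 0x9b, 0x97]

t0 = [0x97, 0xce, 0x33, 0xb1]
t1 = [0x9b, 0x97, 0xce, 0xce]
t2 = [0x97, 0x9b, 0xce, 0x97]
t3 = [0x97, 0xce, 0x9b, 0x97]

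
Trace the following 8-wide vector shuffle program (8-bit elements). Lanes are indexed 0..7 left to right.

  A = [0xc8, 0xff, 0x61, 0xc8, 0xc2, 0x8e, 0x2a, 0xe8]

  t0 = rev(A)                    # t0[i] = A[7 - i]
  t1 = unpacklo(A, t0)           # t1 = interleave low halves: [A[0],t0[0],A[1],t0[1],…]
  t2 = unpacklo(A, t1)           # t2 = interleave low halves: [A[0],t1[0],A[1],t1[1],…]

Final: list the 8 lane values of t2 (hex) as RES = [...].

RES = [ 0xc8  0xc8  0xff  0xe8  0x61  0xff  0xc8  0x2a ]

  t0: e8 2a 8e c2 c8 61 ff c8
  t1: c8 e8 ff 2a 61 8e c8 c2
  t2: c8 c8 ff e8 61 ff c8 2a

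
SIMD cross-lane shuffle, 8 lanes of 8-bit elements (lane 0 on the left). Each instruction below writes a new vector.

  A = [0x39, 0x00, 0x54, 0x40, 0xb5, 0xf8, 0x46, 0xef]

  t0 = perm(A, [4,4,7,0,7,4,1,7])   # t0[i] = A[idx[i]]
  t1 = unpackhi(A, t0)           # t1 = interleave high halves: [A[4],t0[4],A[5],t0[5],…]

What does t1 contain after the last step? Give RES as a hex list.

RES = [ 0xb5  0xef  0xf8  0xb5  0x46  0x00  0xef  0xef ]

t0 = [0xb5, 0xb5, 0xef, 0x39, 0xef, 0xb5, 0x00, 0xef]
t1 = [0xb5, 0xef, 0xf8, 0xb5, 0x46, 0x00, 0xef, 0xef]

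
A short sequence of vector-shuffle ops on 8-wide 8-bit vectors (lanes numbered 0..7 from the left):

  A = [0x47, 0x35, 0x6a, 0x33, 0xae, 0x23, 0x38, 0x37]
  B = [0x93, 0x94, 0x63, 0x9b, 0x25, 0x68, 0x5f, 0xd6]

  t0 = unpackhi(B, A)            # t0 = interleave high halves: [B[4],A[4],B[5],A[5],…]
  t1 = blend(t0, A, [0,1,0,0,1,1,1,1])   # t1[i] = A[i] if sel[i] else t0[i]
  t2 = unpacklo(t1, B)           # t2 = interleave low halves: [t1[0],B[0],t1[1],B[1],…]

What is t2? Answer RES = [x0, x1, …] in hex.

→ t0 |25|ae|68|23|5f|38|d6|37|
→ t1 |25|35|68|23|ae|23|38|37|
→ t2 |25|93|35|94|68|63|23|9b|

RES = [0x25, 0x93, 0x35, 0x94, 0x68, 0x63, 0x23, 0x9b]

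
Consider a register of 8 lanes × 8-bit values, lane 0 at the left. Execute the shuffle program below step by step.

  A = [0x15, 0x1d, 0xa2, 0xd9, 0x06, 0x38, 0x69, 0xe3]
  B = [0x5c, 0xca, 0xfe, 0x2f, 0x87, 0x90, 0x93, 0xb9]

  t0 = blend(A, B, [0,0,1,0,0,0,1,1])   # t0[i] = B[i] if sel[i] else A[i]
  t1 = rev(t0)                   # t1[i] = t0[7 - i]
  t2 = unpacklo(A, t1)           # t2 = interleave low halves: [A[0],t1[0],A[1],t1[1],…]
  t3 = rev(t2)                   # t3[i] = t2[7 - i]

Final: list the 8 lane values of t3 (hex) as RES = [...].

t0 = [0x15, 0x1d, 0xfe, 0xd9, 0x06, 0x38, 0x93, 0xb9]
t1 = [0xb9, 0x93, 0x38, 0x06, 0xd9, 0xfe, 0x1d, 0x15]
t2 = [0x15, 0xb9, 0x1d, 0x93, 0xa2, 0x38, 0xd9, 0x06]
t3 = [0x06, 0xd9, 0x38, 0xa2, 0x93, 0x1d, 0xb9, 0x15]

RES = [ 0x06  0xd9  0x38  0xa2  0x93  0x1d  0xb9  0x15 ]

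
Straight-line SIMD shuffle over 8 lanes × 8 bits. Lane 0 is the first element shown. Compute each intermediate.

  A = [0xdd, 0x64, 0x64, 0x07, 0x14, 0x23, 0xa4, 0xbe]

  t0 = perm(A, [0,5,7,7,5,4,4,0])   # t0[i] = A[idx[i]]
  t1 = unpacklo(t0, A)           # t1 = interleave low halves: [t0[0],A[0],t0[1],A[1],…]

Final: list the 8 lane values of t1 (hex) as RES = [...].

RES = [ 0xdd  0xdd  0x23  0x64  0xbe  0x64  0xbe  0x07 ]

→ t0 |dd|23|be|be|23|14|14|dd|
→ t1 |dd|dd|23|64|be|64|be|07|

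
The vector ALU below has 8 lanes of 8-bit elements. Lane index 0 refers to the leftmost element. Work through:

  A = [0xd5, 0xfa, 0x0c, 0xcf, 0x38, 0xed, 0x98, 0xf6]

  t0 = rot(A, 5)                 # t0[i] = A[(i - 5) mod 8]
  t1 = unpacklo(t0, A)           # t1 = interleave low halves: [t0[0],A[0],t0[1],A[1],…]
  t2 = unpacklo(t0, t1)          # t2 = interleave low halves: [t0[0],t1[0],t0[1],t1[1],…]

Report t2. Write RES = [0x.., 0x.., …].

t0 = [0xcf, 0x38, 0xed, 0x98, 0xf6, 0xd5, 0xfa, 0x0c]
t1 = [0xcf, 0xd5, 0x38, 0xfa, 0xed, 0x0c, 0x98, 0xcf]
t2 = [0xcf, 0xcf, 0x38, 0xd5, 0xed, 0x38, 0x98, 0xfa]

RES = [0xcf, 0xcf, 0x38, 0xd5, 0xed, 0x38, 0x98, 0xfa]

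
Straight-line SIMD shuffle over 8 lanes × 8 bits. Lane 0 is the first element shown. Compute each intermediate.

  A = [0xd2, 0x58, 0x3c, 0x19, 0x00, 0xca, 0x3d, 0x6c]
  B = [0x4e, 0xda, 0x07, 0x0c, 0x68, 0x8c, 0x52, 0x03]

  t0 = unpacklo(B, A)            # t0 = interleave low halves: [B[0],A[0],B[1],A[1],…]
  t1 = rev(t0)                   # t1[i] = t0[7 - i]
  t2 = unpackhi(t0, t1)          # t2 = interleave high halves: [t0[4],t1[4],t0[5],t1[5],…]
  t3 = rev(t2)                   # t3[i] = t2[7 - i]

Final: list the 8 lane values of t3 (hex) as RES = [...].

RES = [ 0x4e  0x19  0xd2  0x0c  0xda  0x3c  0x58  0x07 ]

  t0: 4e d2 da 58 07 3c 0c 19
  t1: 19 0c 3c 07 58 da d2 4e
  t2: 07 58 3c da 0c d2 19 4e
  t3: 4e 19 d2 0c da 3c 58 07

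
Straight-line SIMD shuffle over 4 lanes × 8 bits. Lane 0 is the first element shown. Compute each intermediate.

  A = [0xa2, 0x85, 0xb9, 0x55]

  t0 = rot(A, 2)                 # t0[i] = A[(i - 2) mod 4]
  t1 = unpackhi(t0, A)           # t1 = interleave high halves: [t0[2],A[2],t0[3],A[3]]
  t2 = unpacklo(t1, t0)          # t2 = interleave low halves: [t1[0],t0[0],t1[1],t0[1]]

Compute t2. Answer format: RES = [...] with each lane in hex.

RES = [0xa2, 0xb9, 0xb9, 0x55]

  t0: b9 55 a2 85
  t1: a2 b9 85 55
  t2: a2 b9 b9 55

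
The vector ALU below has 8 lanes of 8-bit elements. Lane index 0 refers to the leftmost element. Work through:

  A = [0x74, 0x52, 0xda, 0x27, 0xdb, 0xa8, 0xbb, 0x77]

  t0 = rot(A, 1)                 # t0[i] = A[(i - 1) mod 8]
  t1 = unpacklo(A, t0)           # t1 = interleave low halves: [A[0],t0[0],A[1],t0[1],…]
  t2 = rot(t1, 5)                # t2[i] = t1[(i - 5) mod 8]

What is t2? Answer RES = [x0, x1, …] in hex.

→ t0 |77|74|52|da|27|db|a8|bb|
→ t1 |74|77|52|74|da|52|27|da|
→ t2 |74|da|52|27|da|74|77|52|

RES = [0x74, 0xda, 0x52, 0x27, 0xda, 0x74, 0x77, 0x52]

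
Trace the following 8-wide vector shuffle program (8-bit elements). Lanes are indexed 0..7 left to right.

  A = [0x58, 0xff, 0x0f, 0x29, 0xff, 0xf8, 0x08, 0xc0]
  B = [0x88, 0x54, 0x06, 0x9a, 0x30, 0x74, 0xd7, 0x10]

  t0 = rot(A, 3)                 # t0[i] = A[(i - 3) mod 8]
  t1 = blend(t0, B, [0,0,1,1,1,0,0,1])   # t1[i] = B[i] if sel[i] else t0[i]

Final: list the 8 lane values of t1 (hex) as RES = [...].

RES = [0xf8, 0x08, 0x06, 0x9a, 0x30, 0x0f, 0x29, 0x10]

→ t0 |f8|08|c0|58|ff|0f|29|ff|
→ t1 |f8|08|06|9a|30|0f|29|10|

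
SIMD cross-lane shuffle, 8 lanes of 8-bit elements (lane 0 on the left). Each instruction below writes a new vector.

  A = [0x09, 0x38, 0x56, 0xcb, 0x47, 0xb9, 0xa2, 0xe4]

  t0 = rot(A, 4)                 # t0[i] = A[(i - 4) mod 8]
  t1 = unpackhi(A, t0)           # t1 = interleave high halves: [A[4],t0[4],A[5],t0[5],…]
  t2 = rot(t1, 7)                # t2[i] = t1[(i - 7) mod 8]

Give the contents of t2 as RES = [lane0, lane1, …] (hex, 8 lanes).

RES = [ 0x09  0xb9  0x38  0xa2  0x56  0xe4  0xcb  0x47 ]

  t0: 47 b9 a2 e4 09 38 56 cb
  t1: 47 09 b9 38 a2 56 e4 cb
  t2: 09 b9 38 a2 56 e4 cb 47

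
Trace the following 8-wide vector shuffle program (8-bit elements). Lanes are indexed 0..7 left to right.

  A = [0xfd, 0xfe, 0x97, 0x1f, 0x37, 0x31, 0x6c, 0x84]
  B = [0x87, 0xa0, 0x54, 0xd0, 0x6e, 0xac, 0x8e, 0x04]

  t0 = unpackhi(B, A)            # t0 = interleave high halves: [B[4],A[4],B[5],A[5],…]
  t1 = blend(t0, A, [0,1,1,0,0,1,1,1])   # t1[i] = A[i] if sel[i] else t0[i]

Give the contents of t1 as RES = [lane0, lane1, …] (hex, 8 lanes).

t0 = [0x6e, 0x37, 0xac, 0x31, 0x8e, 0x6c, 0x04, 0x84]
t1 = [0x6e, 0xfe, 0x97, 0x31, 0x8e, 0x31, 0x6c, 0x84]

RES = [ 0x6e  0xfe  0x97  0x31  0x8e  0x31  0x6c  0x84 ]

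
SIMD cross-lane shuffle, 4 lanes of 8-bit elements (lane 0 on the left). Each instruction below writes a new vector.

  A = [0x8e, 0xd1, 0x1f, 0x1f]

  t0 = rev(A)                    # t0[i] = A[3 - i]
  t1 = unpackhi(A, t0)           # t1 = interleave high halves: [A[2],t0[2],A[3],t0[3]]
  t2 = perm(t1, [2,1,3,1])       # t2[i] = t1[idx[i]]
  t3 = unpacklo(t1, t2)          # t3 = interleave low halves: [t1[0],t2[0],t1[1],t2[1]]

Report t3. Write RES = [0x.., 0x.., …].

  t0: 1f 1f d1 8e
  t1: 1f d1 1f 8e
  t2: 1f d1 8e d1
  t3: 1f 1f d1 d1

RES = [0x1f, 0x1f, 0xd1, 0xd1]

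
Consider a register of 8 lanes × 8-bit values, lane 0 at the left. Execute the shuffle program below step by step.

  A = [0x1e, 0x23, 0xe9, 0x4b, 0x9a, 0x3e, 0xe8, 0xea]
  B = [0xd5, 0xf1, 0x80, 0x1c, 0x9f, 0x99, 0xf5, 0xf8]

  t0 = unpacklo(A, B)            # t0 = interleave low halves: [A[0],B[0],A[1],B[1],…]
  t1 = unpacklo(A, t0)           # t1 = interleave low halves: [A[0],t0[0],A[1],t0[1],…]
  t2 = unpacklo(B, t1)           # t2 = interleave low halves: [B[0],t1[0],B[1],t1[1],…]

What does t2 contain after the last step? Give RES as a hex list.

RES = [ 0xd5  0x1e  0xf1  0x1e  0x80  0x23  0x1c  0xd5 ]

  t0: 1e d5 23 f1 e9 80 4b 1c
  t1: 1e 1e 23 d5 e9 23 4b f1
  t2: d5 1e f1 1e 80 23 1c d5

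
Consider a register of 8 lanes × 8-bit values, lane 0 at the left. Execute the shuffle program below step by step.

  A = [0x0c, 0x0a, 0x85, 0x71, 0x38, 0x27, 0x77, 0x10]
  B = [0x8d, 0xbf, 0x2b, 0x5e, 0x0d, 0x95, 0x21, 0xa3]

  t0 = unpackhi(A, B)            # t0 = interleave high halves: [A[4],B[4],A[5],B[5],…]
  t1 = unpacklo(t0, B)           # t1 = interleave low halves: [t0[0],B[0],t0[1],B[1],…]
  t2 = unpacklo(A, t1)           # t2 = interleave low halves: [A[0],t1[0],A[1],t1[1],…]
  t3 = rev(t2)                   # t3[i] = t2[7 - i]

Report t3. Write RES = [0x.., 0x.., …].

RES = [0xbf, 0x71, 0x0d, 0x85, 0x8d, 0x0a, 0x38, 0x0c]

  t0: 38 0d 27 95 77 21 10 a3
  t1: 38 8d 0d bf 27 2b 95 5e
  t2: 0c 38 0a 8d 85 0d 71 bf
  t3: bf 71 0d 85 8d 0a 38 0c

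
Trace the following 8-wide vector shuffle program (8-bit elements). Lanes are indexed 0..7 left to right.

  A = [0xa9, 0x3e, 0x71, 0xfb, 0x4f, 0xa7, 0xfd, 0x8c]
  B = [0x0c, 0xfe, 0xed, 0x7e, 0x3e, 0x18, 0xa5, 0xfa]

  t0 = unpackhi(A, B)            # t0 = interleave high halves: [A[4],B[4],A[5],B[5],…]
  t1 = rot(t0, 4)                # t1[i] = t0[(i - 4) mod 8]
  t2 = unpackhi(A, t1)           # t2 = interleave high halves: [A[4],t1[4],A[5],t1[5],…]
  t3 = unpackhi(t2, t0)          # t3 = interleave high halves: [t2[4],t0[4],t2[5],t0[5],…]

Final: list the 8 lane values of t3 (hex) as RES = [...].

RES = [0xfd, 0xfd, 0xa7, 0xa5, 0x8c, 0x8c, 0x18, 0xfa]

  t0: 4f 3e a7 18 fd a5 8c fa
  t1: fd a5 8c fa 4f 3e a7 18
  t2: 4f 4f a7 3e fd a7 8c 18
  t3: fd fd a7 a5 8c 8c 18 fa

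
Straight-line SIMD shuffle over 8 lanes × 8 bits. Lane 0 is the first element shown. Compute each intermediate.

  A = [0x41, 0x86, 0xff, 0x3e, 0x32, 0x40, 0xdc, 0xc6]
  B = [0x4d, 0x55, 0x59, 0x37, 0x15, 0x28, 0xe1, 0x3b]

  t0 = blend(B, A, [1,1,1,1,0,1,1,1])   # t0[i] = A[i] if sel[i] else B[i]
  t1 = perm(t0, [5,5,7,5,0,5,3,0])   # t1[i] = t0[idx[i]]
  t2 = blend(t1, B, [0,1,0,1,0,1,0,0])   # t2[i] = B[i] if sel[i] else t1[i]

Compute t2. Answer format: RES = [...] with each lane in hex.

RES = [ 0x40  0x55  0xc6  0x37  0x41  0x28  0x3e  0x41 ]

→ t0 |41|86|ff|3e|15|40|dc|c6|
→ t1 |40|40|c6|40|41|40|3e|41|
→ t2 |40|55|c6|37|41|28|3e|41|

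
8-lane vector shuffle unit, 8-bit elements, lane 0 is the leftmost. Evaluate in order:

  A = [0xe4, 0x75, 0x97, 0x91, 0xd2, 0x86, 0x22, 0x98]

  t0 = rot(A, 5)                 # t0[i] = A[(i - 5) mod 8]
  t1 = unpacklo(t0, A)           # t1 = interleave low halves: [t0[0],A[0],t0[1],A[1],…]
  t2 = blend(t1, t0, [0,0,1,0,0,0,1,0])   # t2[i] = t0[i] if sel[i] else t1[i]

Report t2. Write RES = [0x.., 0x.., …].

  t0: 91 d2 86 22 98 e4 75 97
  t1: 91 e4 d2 75 86 97 22 91
  t2: 91 e4 86 75 86 97 75 91

RES = [0x91, 0xe4, 0x86, 0x75, 0x86, 0x97, 0x75, 0x91]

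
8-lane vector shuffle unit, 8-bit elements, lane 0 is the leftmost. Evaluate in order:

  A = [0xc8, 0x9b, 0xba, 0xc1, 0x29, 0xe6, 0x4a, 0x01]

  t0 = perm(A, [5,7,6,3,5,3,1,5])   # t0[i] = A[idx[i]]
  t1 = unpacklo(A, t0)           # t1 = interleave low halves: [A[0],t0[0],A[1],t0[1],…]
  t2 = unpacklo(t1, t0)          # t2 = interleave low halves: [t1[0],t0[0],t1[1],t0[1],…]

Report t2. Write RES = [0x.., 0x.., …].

t0 = [0xe6, 0x01, 0x4a, 0xc1, 0xe6, 0xc1, 0x9b, 0xe6]
t1 = [0xc8, 0xe6, 0x9b, 0x01, 0xba, 0x4a, 0xc1, 0xc1]
t2 = [0xc8, 0xe6, 0xe6, 0x01, 0x9b, 0x4a, 0x01, 0xc1]

RES = [ 0xc8  0xe6  0xe6  0x01  0x9b  0x4a  0x01  0xc1 ]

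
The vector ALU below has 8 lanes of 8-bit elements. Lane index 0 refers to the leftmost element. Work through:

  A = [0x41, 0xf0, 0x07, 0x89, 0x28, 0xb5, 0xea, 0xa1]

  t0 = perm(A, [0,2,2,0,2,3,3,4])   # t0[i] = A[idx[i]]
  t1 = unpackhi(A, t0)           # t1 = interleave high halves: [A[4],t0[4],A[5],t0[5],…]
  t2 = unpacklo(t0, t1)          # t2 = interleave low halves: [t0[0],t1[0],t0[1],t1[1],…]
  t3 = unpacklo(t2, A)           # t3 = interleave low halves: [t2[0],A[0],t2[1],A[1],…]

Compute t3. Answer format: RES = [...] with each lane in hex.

t0 = [0x41, 0x07, 0x07, 0x41, 0x07, 0x89, 0x89, 0x28]
t1 = [0x28, 0x07, 0xb5, 0x89, 0xea, 0x89, 0xa1, 0x28]
t2 = [0x41, 0x28, 0x07, 0x07, 0x07, 0xb5, 0x41, 0x89]
t3 = [0x41, 0x41, 0x28, 0xf0, 0x07, 0x07, 0x07, 0x89]

RES = [0x41, 0x41, 0x28, 0xf0, 0x07, 0x07, 0x07, 0x89]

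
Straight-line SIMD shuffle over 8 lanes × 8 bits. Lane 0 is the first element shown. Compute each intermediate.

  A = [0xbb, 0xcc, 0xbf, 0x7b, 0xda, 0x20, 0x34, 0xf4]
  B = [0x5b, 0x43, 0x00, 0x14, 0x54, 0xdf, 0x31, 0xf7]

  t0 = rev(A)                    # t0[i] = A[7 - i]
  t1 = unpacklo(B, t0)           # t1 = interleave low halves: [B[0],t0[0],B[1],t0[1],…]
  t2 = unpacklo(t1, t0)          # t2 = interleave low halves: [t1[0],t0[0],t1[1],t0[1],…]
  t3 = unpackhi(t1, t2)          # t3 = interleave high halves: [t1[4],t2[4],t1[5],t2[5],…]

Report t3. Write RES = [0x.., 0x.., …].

RES = [0x00, 0x43, 0x20, 0x20, 0x14, 0x34, 0xda, 0xda]

→ t0 |f4|34|20|da|7b|bf|cc|bb|
→ t1 |5b|f4|43|34|00|20|14|da|
→ t2 |5b|f4|f4|34|43|20|34|da|
→ t3 |00|43|20|20|14|34|da|da|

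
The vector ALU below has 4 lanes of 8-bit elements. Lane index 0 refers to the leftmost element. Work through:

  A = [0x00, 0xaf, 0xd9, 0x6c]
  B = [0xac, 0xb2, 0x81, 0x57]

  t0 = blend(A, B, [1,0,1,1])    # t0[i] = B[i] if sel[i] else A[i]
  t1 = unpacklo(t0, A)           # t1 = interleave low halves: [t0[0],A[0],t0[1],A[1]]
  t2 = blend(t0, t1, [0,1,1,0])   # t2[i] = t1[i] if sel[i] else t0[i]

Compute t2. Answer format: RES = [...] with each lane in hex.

RES = [ 0xac  0x00  0xaf  0x57 ]

t0 = [0xac, 0xaf, 0x81, 0x57]
t1 = [0xac, 0x00, 0xaf, 0xaf]
t2 = [0xac, 0x00, 0xaf, 0x57]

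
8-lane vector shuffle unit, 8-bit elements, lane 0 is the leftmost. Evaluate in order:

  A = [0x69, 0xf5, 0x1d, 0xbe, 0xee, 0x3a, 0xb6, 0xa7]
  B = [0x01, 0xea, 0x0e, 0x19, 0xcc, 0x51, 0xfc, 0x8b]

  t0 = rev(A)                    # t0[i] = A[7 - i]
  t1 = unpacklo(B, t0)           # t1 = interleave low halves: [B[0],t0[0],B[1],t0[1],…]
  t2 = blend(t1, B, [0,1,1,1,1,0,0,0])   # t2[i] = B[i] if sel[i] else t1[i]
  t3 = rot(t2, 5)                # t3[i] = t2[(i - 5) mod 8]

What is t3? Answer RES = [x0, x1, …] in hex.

RES = [0x19, 0xcc, 0x3a, 0x19, 0xee, 0x01, 0xea, 0x0e]

→ t0 |a7|b6|3a|ee|be|1d|f5|69|
→ t1 |01|a7|ea|b6|0e|3a|19|ee|
→ t2 |01|ea|0e|19|cc|3a|19|ee|
→ t3 |19|cc|3a|19|ee|01|ea|0e|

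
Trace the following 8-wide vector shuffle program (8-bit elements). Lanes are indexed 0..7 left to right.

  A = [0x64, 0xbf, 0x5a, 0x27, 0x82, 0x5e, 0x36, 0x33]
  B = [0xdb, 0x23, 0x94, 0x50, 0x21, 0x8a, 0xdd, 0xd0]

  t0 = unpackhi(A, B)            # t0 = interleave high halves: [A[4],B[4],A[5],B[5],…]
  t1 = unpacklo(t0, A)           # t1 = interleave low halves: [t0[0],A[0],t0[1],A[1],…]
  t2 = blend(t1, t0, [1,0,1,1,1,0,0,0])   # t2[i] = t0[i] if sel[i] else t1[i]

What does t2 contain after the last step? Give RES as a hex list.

RES = [0x82, 0x64, 0x5e, 0x8a, 0x36, 0x5a, 0x8a, 0x27]

  t0: 82 21 5e 8a 36 dd 33 d0
  t1: 82 64 21 bf 5e 5a 8a 27
  t2: 82 64 5e 8a 36 5a 8a 27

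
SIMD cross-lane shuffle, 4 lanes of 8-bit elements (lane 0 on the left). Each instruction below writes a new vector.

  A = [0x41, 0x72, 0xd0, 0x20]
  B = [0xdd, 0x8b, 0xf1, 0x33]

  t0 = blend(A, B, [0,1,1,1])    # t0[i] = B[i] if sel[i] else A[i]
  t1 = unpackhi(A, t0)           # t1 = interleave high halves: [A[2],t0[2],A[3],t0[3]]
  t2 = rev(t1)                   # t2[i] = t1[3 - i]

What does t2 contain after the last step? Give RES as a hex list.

  t0: 41 8b f1 33
  t1: d0 f1 20 33
  t2: 33 20 f1 d0

RES = [0x33, 0x20, 0xf1, 0xd0]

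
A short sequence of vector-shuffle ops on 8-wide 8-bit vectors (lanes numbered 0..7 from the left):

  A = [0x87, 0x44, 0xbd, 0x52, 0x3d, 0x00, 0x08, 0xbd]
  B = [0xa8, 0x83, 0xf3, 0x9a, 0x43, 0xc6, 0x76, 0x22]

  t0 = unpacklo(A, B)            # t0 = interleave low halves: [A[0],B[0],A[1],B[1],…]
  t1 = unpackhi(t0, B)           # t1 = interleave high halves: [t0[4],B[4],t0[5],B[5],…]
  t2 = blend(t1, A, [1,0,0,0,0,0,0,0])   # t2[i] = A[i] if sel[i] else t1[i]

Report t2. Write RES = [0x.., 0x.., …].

RES = [ 0x87  0x43  0xf3  0xc6  0x52  0x76  0x9a  0x22 ]

  t0: 87 a8 44 83 bd f3 52 9a
  t1: bd 43 f3 c6 52 76 9a 22
  t2: 87 43 f3 c6 52 76 9a 22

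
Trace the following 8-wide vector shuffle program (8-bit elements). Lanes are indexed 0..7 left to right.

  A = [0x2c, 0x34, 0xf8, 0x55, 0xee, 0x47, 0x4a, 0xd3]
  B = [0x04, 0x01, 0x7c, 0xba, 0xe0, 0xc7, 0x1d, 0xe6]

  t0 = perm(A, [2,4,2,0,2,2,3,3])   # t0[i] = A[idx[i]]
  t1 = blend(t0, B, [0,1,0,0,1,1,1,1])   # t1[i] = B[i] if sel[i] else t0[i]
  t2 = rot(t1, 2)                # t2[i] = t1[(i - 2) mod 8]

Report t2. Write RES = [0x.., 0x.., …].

RES = [ 0x1d  0xe6  0xf8  0x01  0xf8  0x2c  0xe0  0xc7 ]

t0 = [0xf8, 0xee, 0xf8, 0x2c, 0xf8, 0xf8, 0x55, 0x55]
t1 = [0xf8, 0x01, 0xf8, 0x2c, 0xe0, 0xc7, 0x1d, 0xe6]
t2 = [0x1d, 0xe6, 0xf8, 0x01, 0xf8, 0x2c, 0xe0, 0xc7]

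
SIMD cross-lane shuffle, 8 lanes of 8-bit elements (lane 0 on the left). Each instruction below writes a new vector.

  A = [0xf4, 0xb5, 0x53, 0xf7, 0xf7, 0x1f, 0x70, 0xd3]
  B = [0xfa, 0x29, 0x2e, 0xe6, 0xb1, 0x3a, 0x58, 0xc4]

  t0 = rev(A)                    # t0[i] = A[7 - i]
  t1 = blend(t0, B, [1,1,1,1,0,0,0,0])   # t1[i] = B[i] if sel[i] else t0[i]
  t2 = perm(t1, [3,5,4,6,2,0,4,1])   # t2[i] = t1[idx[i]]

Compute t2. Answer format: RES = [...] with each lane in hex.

→ t0 |d3|70|1f|f7|f7|53|b5|f4|
→ t1 |fa|29|2e|e6|f7|53|b5|f4|
→ t2 |e6|53|f7|b5|2e|fa|f7|29|

RES = [0xe6, 0x53, 0xf7, 0xb5, 0x2e, 0xfa, 0xf7, 0x29]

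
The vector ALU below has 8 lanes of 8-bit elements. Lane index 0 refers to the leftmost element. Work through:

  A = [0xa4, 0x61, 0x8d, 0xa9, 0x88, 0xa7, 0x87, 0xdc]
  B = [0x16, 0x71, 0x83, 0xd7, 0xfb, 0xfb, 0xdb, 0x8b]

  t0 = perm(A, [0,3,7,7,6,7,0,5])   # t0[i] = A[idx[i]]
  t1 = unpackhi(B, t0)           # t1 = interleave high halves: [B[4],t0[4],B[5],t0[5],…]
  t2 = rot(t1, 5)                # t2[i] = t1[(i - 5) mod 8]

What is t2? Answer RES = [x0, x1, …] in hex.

RES = [0xdc, 0xdb, 0xa4, 0x8b, 0xa7, 0xfb, 0x87, 0xfb]

  t0: a4 a9 dc dc 87 dc a4 a7
  t1: fb 87 fb dc db a4 8b a7
  t2: dc db a4 8b a7 fb 87 fb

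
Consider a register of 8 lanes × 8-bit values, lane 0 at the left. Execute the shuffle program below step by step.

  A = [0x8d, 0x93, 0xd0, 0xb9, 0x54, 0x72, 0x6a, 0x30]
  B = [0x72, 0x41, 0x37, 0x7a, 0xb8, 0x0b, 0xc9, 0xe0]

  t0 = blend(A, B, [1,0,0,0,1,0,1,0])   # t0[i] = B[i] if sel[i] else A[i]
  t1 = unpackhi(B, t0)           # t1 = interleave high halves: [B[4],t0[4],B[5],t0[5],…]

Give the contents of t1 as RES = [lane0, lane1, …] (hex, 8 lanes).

t0 = [0x72, 0x93, 0xd0, 0xb9, 0xb8, 0x72, 0xc9, 0x30]
t1 = [0xb8, 0xb8, 0x0b, 0x72, 0xc9, 0xc9, 0xe0, 0x30]

RES = [0xb8, 0xb8, 0x0b, 0x72, 0xc9, 0xc9, 0xe0, 0x30]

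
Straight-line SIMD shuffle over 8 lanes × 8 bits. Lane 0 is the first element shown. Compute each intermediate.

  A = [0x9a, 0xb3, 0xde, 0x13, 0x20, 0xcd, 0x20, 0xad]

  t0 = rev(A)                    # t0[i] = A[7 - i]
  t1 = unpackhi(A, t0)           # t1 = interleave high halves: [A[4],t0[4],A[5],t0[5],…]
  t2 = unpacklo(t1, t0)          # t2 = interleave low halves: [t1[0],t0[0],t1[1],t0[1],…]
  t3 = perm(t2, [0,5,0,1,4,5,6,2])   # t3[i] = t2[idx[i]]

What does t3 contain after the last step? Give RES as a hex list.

RES = [ 0x20  0xcd  0x20  0xad  0xcd  0xcd  0xde  0x13 ]

  t0: ad 20 cd 20 13 de b3 9a
  t1: 20 13 cd de 20 b3 ad 9a
  t2: 20 ad 13 20 cd cd de 20
  t3: 20 cd 20 ad cd cd de 13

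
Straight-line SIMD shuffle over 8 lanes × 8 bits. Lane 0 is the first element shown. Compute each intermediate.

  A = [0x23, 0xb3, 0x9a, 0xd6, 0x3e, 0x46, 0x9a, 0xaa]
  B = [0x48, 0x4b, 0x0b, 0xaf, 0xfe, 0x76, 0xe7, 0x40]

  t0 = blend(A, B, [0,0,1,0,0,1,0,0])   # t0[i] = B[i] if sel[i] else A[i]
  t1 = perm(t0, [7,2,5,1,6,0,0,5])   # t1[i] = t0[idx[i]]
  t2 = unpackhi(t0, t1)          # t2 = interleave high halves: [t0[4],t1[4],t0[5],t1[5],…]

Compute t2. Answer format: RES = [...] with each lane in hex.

RES = [0x3e, 0x9a, 0x76, 0x23, 0x9a, 0x23, 0xaa, 0x76]

  t0: 23 b3 0b d6 3e 76 9a aa
  t1: aa 0b 76 b3 9a 23 23 76
  t2: 3e 9a 76 23 9a 23 aa 76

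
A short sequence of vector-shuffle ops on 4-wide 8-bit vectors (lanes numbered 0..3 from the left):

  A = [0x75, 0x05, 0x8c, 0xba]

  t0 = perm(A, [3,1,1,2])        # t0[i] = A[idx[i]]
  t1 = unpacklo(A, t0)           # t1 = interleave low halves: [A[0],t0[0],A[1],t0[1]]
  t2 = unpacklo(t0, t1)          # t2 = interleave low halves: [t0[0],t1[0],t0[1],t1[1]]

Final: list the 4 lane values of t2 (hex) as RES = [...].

RES = [0xba, 0x75, 0x05, 0xba]

t0 = [0xba, 0x05, 0x05, 0x8c]
t1 = [0x75, 0xba, 0x05, 0x05]
t2 = [0xba, 0x75, 0x05, 0xba]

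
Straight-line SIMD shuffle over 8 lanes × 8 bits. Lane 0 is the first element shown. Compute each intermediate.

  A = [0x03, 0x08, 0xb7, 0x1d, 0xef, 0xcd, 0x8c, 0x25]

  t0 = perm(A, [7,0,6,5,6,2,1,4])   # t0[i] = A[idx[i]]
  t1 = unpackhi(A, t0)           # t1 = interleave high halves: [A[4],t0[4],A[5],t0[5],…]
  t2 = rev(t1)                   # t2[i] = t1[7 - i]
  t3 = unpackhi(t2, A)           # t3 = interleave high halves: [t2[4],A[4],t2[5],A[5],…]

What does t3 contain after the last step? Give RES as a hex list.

RES = [ 0xb7  0xef  0xcd  0xcd  0x8c  0x8c  0xef  0x25 ]

→ t0 |25|03|8c|cd|8c|b7|08|ef|
→ t1 |ef|8c|cd|b7|8c|08|25|ef|
→ t2 |ef|25|08|8c|b7|cd|8c|ef|
→ t3 |b7|ef|cd|cd|8c|8c|ef|25|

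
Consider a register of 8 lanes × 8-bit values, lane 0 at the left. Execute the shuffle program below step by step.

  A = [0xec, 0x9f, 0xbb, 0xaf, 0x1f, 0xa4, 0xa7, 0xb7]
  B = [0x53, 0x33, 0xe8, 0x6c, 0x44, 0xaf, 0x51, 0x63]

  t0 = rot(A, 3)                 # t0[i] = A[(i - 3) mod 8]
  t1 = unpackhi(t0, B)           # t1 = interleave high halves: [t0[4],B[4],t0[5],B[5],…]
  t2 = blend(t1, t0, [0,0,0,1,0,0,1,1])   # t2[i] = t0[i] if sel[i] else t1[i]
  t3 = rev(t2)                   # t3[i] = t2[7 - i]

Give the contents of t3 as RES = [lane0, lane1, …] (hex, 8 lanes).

RES = [ 0x1f  0xaf  0x51  0xaf  0xec  0xbb  0x44  0x9f ]

  t0: a4 a7 b7 ec 9f bb af 1f
  t1: 9f 44 bb af af 51 1f 63
  t2: 9f 44 bb ec af 51 af 1f
  t3: 1f af 51 af ec bb 44 9f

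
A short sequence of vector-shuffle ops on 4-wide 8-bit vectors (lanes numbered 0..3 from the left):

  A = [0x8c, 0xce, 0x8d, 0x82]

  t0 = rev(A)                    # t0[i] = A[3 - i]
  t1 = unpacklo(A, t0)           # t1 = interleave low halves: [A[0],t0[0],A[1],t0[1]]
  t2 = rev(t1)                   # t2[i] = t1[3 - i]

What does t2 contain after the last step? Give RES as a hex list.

RES = [0x8d, 0xce, 0x82, 0x8c]

t0 = [0x82, 0x8d, 0xce, 0x8c]
t1 = [0x8c, 0x82, 0xce, 0x8d]
t2 = [0x8d, 0xce, 0x82, 0x8c]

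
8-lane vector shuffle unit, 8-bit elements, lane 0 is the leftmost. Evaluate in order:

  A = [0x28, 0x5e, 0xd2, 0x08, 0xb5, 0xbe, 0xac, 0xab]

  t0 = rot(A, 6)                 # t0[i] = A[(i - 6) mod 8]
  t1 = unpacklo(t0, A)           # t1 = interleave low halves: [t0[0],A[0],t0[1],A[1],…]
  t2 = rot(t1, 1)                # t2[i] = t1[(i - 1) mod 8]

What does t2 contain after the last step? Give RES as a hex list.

RES = [ 0x08  0xd2  0x28  0x08  0x5e  0xb5  0xd2  0xbe ]

  t0: d2 08 b5 be ac ab 28 5e
  t1: d2 28 08 5e b5 d2 be 08
  t2: 08 d2 28 08 5e b5 d2 be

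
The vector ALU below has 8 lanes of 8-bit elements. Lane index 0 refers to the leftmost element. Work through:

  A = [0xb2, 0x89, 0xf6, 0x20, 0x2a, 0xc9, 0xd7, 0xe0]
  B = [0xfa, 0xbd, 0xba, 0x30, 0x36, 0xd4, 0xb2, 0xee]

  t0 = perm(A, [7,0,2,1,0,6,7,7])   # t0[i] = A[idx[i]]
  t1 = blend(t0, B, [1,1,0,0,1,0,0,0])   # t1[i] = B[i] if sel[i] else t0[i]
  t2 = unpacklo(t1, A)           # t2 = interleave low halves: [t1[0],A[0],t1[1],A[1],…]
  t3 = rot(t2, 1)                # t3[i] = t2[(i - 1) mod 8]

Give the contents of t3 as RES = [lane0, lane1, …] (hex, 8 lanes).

RES = [ 0x20  0xfa  0xb2  0xbd  0x89  0xf6  0xf6  0x89 ]

  t0: e0 b2 f6 89 b2 d7 e0 e0
  t1: fa bd f6 89 36 d7 e0 e0
  t2: fa b2 bd 89 f6 f6 89 20
  t3: 20 fa b2 bd 89 f6 f6 89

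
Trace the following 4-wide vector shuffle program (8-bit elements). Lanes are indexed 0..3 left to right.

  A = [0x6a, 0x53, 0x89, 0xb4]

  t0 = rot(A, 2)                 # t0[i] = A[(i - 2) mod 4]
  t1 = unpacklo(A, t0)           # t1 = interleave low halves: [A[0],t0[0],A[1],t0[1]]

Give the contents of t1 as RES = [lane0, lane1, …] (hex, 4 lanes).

RES = [ 0x6a  0x89  0x53  0xb4 ]

→ t0 |89|b4|6a|53|
→ t1 |6a|89|53|b4|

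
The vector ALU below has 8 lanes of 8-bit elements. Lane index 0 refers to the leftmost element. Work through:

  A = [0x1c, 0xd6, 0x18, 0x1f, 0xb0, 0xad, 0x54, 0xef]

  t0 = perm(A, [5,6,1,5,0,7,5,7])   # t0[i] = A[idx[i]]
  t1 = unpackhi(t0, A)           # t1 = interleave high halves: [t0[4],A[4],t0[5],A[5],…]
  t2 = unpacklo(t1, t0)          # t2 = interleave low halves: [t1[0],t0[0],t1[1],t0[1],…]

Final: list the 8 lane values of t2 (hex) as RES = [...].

RES = [0x1c, 0xad, 0xb0, 0x54, 0xef, 0xd6, 0xad, 0xad]

  t0: ad 54 d6 ad 1c ef ad ef
  t1: 1c b0 ef ad ad 54 ef ef
  t2: 1c ad b0 54 ef d6 ad ad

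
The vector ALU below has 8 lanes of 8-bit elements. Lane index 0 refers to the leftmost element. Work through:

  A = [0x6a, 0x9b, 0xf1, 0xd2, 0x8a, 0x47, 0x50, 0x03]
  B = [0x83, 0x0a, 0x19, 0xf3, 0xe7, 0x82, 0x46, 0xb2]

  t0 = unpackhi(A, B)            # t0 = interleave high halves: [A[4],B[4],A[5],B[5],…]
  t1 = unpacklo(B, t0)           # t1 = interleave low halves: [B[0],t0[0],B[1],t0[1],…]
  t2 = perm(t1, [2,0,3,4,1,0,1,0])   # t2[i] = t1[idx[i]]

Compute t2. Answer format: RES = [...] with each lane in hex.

t0 = [0x8a, 0xe7, 0x47, 0x82, 0x50, 0x46, 0x03, 0xb2]
t1 = [0x83, 0x8a, 0x0a, 0xe7, 0x19, 0x47, 0xf3, 0x82]
t2 = [0x0a, 0x83, 0xe7, 0x19, 0x8a, 0x83, 0x8a, 0x83]

RES = [ 0x0a  0x83  0xe7  0x19  0x8a  0x83  0x8a  0x83 ]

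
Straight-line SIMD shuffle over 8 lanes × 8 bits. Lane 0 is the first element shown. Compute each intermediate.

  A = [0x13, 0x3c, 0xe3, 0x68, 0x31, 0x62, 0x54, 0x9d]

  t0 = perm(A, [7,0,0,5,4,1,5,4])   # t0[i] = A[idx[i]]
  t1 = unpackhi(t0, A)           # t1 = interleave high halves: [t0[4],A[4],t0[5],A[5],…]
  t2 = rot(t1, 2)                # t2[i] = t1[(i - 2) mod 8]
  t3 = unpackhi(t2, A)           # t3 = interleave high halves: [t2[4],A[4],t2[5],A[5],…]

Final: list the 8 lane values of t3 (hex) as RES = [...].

→ t0 |9d|13|13|62|31|3c|62|31|
→ t1 |31|31|3c|62|62|54|31|9d|
→ t2 |31|9d|31|31|3c|62|62|54|
→ t3 |3c|31|62|62|62|54|54|9d|

RES = [0x3c, 0x31, 0x62, 0x62, 0x62, 0x54, 0x54, 0x9d]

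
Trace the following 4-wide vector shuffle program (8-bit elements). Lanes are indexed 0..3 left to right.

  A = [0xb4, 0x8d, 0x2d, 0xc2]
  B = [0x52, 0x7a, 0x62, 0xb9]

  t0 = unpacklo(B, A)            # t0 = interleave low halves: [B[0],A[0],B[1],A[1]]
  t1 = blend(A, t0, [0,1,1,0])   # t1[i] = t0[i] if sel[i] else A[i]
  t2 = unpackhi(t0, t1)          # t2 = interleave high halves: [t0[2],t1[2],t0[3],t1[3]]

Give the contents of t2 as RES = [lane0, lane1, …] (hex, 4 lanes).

RES = [0x7a, 0x7a, 0x8d, 0xc2]

→ t0 |52|b4|7a|8d|
→ t1 |b4|b4|7a|c2|
→ t2 |7a|7a|8d|c2|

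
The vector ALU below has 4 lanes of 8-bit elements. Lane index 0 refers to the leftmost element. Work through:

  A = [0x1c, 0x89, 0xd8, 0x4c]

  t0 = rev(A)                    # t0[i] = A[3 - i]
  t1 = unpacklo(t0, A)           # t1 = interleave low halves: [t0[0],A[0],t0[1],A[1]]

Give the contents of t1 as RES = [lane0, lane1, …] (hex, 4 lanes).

  t0: 4c d8 89 1c
  t1: 4c 1c d8 89

RES = [0x4c, 0x1c, 0xd8, 0x89]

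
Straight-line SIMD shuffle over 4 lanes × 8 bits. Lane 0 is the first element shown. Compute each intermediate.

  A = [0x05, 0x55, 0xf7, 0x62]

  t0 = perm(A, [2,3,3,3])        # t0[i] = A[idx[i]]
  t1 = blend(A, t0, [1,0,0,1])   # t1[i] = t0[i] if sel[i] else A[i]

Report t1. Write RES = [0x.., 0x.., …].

RES = [0xf7, 0x55, 0xf7, 0x62]

  t0: f7 62 62 62
  t1: f7 55 f7 62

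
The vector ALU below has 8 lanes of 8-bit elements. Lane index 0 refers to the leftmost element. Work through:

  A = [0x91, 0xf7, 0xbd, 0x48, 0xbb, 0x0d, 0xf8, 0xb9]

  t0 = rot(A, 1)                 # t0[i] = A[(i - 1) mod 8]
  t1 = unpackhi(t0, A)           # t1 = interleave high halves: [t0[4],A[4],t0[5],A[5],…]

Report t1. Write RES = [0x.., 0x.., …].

RES = [0x48, 0xbb, 0xbb, 0x0d, 0x0d, 0xf8, 0xf8, 0xb9]

  t0: b9 91 f7 bd 48 bb 0d f8
  t1: 48 bb bb 0d 0d f8 f8 b9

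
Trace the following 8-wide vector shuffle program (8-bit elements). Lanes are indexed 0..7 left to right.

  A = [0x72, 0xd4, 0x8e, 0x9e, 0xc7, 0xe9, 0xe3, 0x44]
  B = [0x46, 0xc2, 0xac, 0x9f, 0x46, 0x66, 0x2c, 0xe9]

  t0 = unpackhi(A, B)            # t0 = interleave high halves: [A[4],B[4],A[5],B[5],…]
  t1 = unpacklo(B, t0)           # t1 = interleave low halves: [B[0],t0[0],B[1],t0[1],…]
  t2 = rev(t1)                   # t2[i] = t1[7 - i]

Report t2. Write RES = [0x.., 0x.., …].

RES = [ 0x66  0x9f  0xe9  0xac  0x46  0xc2  0xc7  0x46 ]

→ t0 |c7|46|e9|66|e3|2c|44|e9|
→ t1 |46|c7|c2|46|ac|e9|9f|66|
→ t2 |66|9f|e9|ac|46|c2|c7|46|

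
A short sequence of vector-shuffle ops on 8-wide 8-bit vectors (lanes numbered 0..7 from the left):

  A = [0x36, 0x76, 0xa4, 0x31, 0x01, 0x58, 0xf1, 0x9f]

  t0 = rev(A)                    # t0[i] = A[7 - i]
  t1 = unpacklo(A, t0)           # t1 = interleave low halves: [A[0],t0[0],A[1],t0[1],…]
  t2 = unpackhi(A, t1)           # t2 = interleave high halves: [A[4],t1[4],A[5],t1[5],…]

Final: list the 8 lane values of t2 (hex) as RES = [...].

t0 = [0x9f, 0xf1, 0x58, 0x01, 0x31, 0xa4, 0x76, 0x36]
t1 = [0x36, 0x9f, 0x76, 0xf1, 0xa4, 0x58, 0x31, 0x01]
t2 = [0x01, 0xa4, 0x58, 0x58, 0xf1, 0x31, 0x9f, 0x01]

RES = [ 0x01  0xa4  0x58  0x58  0xf1  0x31  0x9f  0x01 ]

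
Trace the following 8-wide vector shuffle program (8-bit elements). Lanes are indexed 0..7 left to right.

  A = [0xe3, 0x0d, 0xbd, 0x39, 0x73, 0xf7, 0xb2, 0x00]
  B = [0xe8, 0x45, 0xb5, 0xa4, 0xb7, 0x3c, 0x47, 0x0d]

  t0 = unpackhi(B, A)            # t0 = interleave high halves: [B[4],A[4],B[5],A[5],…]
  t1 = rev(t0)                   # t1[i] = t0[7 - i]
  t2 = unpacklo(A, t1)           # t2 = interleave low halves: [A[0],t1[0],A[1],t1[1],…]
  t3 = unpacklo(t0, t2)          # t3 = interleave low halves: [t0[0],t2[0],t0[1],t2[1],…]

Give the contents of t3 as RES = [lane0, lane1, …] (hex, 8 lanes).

RES = [0xb7, 0xe3, 0x73, 0x00, 0x3c, 0x0d, 0xf7, 0x0d]

t0 = [0xb7, 0x73, 0x3c, 0xf7, 0x47, 0xb2, 0x0d, 0x00]
t1 = [0x00, 0x0d, 0xb2, 0x47, 0xf7, 0x3c, 0x73, 0xb7]
t2 = [0xe3, 0x00, 0x0d, 0x0d, 0xbd, 0xb2, 0x39, 0x47]
t3 = [0xb7, 0xe3, 0x73, 0x00, 0x3c, 0x0d, 0xf7, 0x0d]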